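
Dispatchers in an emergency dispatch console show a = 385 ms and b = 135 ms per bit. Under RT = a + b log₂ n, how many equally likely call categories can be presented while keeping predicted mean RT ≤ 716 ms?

5

135·log₂ n ≤ 716 − 385 = 331, giving log₂ n ≤ 2.4519 and n ≤ 5.471. The largest whole number is 5.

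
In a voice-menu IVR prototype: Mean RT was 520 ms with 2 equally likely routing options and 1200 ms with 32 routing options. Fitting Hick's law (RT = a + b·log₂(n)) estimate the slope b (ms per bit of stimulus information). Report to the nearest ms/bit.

Slope: b = (1200 − 520) / (log₂ 32 − log₂ 2) = 680/4.0000 = 170 ms/bit.

170 ms/bit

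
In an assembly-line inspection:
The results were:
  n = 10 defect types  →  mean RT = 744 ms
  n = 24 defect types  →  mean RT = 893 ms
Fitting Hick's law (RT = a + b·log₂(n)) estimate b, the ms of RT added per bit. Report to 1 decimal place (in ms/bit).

b = (RT₂ − RT₁)/(log₂ n₂ − log₂ n₁) = (893 − 744)/(4.5850 − 3.3219) = 117.970 ms/bit.

118.0 ms/bit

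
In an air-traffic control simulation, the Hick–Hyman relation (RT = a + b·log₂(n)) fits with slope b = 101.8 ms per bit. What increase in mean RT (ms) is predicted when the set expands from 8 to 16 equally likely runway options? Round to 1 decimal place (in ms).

101.8 ms

The intercept a cancels: ΔRT = b·(log₂ n₂ − log₂ n₁) = b·log₂(n₂/n₁).
log₂(16) − log₂(8) = log₂(16/8) = log₂(2) = 1.
ΔRT = 101.8 × 1.0000 = 101.800 ms.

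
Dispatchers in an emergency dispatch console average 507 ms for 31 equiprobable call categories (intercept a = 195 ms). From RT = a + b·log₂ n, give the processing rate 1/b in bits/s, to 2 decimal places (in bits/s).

15.88 bits/s

b = (507 − 195)/log₂ 31 = 312/4.9542 = 62.977 ms per bit = 0.06298 s/bit; the reciprocal is 15.879 bits/s.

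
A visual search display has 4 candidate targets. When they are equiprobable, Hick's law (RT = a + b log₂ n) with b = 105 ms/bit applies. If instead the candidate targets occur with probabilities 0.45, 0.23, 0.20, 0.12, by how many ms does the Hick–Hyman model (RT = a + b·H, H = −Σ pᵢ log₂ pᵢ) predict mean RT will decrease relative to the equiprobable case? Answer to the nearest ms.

Equiprobable entropy H₀ = log₂ 4 = 2.0000 bits.
Skewed entropy H = −Σ pᵢ log₂ pᵢ = 1.8375 bits.
ΔRT = b·(H₀ − H) = 105 × 0.1625 = 17.06 ms.

17 ms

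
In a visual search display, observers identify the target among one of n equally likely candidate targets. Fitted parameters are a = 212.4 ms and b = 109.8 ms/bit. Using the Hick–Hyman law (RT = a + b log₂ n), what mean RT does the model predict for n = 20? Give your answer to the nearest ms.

log₂(20) = 4.3219 bits, so RT = 212.4 + 109.8 × 4.3219 ≈ 686.948 ms.

687 ms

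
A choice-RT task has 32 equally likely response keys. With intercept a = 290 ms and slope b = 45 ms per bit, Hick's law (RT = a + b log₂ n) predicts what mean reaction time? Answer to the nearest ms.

log₂(32) = 5 bits, so RT = 290 + 45 × 5 ≈ 515.000 ms.

515 ms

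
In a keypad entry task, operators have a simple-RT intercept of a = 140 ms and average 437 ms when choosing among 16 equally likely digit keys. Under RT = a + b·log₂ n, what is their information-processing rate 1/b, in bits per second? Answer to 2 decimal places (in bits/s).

b = (437 − 140)/log₂ 16 = 297/4 = 74.250 ms per bit = 0.07425 s/bit; the reciprocal is 13.468 bits/s.

13.47 bits/s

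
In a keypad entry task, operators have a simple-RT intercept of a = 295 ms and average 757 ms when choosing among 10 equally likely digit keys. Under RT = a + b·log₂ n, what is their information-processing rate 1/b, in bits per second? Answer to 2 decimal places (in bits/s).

b = (757 − 295)/log₂ 10 = 462/3.3219 = 139.076 ms per bit = 0.13908 s/bit; the reciprocal is 7.190 bits/s.

7.19 bits/s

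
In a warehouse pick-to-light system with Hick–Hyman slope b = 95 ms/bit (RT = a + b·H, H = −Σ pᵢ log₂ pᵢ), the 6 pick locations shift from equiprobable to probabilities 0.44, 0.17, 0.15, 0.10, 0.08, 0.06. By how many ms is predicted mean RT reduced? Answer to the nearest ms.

33 ms

The RT saving is b·ΔH. Equiprobable H₀ = log₂(6) = 2.5850 bits; with the given probabilities H = 2.2335 bits.
b·(H₀ − H) = 95 × (2.5850 − 2.2335) = 33.39 ms.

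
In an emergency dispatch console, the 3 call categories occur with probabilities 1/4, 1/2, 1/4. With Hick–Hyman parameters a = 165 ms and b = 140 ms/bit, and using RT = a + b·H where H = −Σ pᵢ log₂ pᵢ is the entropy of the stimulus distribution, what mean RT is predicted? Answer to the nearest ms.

375 ms

Each term −pᵢ log₂ pᵢ: 0.25·2 + 0.5·1 + 0.25·2; summed, H = 1.500 bits.
Mean RT = a + bH = 165 + 140·1.500 = 375.00 ms.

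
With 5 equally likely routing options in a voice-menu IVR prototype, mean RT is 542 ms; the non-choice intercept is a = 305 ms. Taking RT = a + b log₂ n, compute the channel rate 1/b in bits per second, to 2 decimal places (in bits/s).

Choice component = 542 − 305 = 237 ms over log₂(5) = 2.3219 bits.
b = 237 / 2.3219 = 102.070 ms/bit, so 1/b = 9.797 bits/s.

9.80 bits/s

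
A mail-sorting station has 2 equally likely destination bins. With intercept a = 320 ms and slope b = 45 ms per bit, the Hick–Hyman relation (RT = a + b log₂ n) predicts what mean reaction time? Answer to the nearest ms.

365 ms

log₂(2) = 1 bits, so RT = 320 + 45 × 1 ≈ 365.000 ms.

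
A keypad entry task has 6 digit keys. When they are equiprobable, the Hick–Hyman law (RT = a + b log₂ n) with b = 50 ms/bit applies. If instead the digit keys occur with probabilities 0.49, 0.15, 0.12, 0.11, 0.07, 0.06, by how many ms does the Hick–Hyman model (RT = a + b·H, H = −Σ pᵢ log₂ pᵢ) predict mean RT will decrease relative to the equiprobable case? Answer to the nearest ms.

The RT saving is b·ΔH. Equiprobable H₀ = log₂(6) = 2.5850 bits; with the given probabilities H = 2.1443 bits.
b·(H₀ − H) = 50 × (2.5850 − 2.1443) = 22.03 ms.

22 ms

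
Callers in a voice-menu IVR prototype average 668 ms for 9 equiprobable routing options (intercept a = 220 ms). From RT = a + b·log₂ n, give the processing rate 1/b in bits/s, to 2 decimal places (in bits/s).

b = (668 − 220)/log₂ 9 = 448/3.1699 = 141.328 ms per bit = 0.14133 s/bit; the reciprocal is 7.076 bits/s.

7.08 bits/s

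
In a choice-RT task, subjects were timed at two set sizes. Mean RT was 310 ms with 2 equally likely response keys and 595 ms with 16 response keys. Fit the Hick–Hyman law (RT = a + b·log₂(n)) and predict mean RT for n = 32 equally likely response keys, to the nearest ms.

690 ms

With log₂ n on the abscissa the relation is linear; from the two conditions:
  b = (595 − 310) / (log₂ 16 − log₂ 2) = 285 / (4 − 1) = 95 ms/bit
  a = 310 − 95 × 1 = 215 ms
Then RT(32) = 215 + 95 × log₂ 32 = 215 + 95 × 5 ≈ 690.000 ms.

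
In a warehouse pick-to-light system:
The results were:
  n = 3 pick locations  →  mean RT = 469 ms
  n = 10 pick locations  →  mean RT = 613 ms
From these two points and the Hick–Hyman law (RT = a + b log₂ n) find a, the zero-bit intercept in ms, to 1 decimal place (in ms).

337.6 ms

Slope: b = (613 − 469) / (log₂ 10 − log₂ 3) = 144/1.7370 = 82.903 ms/bit.
Intercept: a = 469 − 82.903·log₂(3) = 337.602 ms.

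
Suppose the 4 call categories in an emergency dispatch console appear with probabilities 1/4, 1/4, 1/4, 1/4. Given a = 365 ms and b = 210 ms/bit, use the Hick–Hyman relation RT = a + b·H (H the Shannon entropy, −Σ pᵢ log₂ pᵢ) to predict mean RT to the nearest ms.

H = −Σ pᵢ log₂ pᵢ = 0.25·2 + 0.25·2 + 0.25·2 + 0.25·2 = 2.000 bits.
RT = 365 + 210 × 2.000 = 785.00 ms.

785 ms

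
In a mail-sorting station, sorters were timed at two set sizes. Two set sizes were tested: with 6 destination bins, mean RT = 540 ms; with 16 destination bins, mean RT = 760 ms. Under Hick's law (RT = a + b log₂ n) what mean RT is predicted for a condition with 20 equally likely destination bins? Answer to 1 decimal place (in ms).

RT is linear in log₂ n, so two points fix the line:
  b = (760 − 540) / (log₂ 16 − log₂ 6) = 220 / (4 − 2.5850) = 155.473 ms/bit
  a = 540 − 155.473 × 2.5850 = 138.108 ms
Then RT(20) = 138.108 + 155.473 × log₂ 20 = 138.108 + 155.473 × 4.3219 ≈ 810.051 ms.

810.1 ms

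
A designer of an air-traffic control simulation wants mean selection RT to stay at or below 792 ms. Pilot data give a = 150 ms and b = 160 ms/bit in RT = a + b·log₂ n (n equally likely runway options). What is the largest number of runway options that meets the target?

16

Information budget: (792 − 150)/160 = 4.0125 bits, so n ≤ 2^4.0125 = 16.139 → at most 16.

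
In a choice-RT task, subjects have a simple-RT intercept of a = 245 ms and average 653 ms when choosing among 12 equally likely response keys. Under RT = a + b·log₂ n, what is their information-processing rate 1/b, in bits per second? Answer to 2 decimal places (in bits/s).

Choice component = 653 − 245 = 408 ms over log₂(12) = 3.5850 bits.
b = 408 / 3.5850 = 113.809 ms/bit, so 1/b = 8.787 bits/s.

8.79 bits/s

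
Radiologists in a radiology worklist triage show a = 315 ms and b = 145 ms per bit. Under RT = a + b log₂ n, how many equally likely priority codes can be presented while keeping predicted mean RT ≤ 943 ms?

Information budget: (943 − 315)/145 = 4.3310 bits, so n ≤ 2^4.3310 = 20.127 → at most 20.

20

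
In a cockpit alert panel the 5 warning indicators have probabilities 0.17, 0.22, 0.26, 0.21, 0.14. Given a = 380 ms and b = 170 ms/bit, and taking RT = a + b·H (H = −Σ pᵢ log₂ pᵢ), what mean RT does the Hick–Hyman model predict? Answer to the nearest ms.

Entropy contributions −pᵢ log₂ pᵢ: 0.4346, 0.4806, 0.5053, 0.4728, 0.3971; sum H = 2.2904 bits.
RT = a + bH = 380 + 170·2.2904 = 769.36 ms.

769 ms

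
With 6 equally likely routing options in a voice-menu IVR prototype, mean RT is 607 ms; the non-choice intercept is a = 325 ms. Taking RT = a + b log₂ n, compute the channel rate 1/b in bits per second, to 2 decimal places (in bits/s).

9.17 bits/s

b = (607 − 325)/log₂ 6 = 282/2.5850 = 109.092 ms per bit = 0.10909 s/bit; the reciprocal is 9.167 bits/s.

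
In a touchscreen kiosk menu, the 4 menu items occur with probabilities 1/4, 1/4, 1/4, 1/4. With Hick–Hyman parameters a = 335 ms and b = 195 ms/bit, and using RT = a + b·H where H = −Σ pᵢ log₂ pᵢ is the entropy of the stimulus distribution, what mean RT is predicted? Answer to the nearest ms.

725 ms

H = −Σ pᵢ log₂ pᵢ = 0.25·2 + 0.25·2 + 0.25·2 + 0.25·2 = 2.000 bits.
RT = 335 + 195 × 2.000 = 725.00 ms.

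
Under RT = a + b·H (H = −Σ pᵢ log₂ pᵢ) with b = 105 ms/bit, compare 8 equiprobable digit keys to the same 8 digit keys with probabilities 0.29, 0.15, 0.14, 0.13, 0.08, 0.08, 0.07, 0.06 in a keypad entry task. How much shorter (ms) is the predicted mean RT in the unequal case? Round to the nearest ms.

21 ms

Equiprobable entropy H₀ = log₂ 8 = 3.0000 bits.
Skewed entropy H = −Σ pᵢ log₂ pᵢ = 2.8033 bits.
ΔRT = b·(H₀ − H) = 105 × 0.1967 = 20.65 ms.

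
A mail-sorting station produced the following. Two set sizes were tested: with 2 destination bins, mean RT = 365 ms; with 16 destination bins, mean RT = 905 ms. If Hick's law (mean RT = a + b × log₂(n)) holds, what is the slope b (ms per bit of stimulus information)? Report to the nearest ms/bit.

Slope: b = (905 − 365) / (log₂ 16 − log₂ 2) = 540/3.0000 = 180 ms/bit.

180 ms/bit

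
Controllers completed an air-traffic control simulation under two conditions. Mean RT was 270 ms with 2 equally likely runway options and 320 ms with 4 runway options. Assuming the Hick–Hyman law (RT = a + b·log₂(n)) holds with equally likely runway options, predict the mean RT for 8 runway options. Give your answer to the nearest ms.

Fit slope and intercept:
  b = (320 − 270) / (log₂ 4 − log₂ 2) = 50 / (2 − 1) = 50 ms/bit
  a = 270 − 50 × 1 = 220 ms
Then RT(8) = 220 + 50 × log₂ 8 = 220 + 50 × 3 ≈ 370.000 ms.

370 ms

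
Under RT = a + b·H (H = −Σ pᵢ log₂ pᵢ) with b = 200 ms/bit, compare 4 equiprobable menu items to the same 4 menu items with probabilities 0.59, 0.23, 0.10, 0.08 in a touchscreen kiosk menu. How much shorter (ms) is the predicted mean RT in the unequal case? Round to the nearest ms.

Equiprobable entropy H₀ = log₂ 4 = 2.0000 bits.
Skewed entropy H = −Σ pᵢ log₂ pᵢ = 1.5605 bits.
ΔRT = b·(H₀ − H) = 200 × 0.4395 = 87.90 ms.

88 ms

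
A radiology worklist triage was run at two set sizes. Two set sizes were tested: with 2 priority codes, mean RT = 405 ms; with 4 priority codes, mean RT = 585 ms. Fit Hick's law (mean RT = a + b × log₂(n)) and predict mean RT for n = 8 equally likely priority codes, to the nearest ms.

With log₂ n on the abscissa the relation is linear; from the two conditions:
  b = (585 − 405) / (log₂ 4 − log₂ 2) = 180 / (2 − 1) = 180 ms/bit
  a = 405 − 180 × 1 = 225 ms
Then RT(8) = 225 + 180 × log₂ 8 = 225 + 180 × 3 ≈ 765.000 ms.

765 ms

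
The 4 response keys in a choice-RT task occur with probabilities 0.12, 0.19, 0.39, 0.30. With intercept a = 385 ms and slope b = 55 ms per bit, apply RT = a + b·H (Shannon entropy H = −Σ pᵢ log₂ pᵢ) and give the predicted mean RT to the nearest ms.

Entropy contributions −pᵢ log₂ pᵢ: 0.3671, 0.4552, 0.5298, 0.5211; sum H = 1.8732 bits.
RT = a + bH = 385 + 55·1.8732 = 488.02 ms.

488 ms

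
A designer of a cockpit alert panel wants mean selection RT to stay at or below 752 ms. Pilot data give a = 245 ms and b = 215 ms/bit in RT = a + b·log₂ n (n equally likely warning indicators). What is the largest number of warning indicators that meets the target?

5

215·log₂ n ≤ 752 − 245 = 507, giving log₂ n ≤ 2.3581 and n ≤ 5.127. The largest whole number is 5.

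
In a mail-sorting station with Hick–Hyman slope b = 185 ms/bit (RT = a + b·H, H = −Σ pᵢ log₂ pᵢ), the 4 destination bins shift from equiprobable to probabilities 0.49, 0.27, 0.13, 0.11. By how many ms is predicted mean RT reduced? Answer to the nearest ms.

47 ms

Equiprobable entropy H₀ = log₂ 4 = 2.0000 bits.
Skewed entropy H = −Σ pᵢ log₂ pᵢ = 1.7472 bits.
ΔRT = b·(H₀ − H) = 185 × 0.2528 = 46.76 ms.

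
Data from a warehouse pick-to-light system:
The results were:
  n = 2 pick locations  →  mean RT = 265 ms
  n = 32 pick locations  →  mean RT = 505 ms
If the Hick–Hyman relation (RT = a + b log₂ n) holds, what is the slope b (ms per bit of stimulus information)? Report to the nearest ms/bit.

60 ms/bit

The slope on a log₂ axis is (505 − 265) / (5 − 1) = 60 ms/bit.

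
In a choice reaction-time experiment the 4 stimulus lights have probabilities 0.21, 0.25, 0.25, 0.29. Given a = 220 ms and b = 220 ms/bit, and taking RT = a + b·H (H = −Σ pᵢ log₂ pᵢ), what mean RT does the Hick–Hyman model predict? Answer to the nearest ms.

658 ms

Entropy contributions −pᵢ log₂ pᵢ: 0.4728, 0.5000, 0.5000, 0.5179; sum H = 1.9907 bits.
RT = a + bH = 220 + 220·1.9907 = 657.96 ms.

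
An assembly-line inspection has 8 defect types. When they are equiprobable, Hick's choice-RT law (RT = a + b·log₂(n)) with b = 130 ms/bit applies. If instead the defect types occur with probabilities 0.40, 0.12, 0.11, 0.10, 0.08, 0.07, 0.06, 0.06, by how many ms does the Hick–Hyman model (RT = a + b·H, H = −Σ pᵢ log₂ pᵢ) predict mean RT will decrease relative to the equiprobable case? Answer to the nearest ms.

The RT saving is b·ΔH. Equiprobable H₀ = log₂(8) = 3.0000 bits; with the given probabilities H = 2.6254 bits.
b·(H₀ − H) = 130 × (3.0000 − 2.6254) = 48.69 ms.

49 ms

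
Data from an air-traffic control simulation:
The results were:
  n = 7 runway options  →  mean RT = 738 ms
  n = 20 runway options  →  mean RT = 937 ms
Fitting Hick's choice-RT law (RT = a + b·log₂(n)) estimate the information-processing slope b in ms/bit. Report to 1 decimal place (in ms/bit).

b = (RT₂ − RT₁)/(log₂ n₂ − log₂ n₁) = (937 − 738)/(4.3219 − 2.8074) = 131.390 ms/bit.

131.4 ms/bit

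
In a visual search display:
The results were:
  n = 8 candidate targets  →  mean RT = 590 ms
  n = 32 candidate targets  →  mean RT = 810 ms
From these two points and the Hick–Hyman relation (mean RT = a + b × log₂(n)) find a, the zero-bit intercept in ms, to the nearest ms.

The slope on a log₂ axis is (810 − 590) / (5 − 3) = 110 ms/bit.
Intercept: a = 590 − 110·log₂(8) = 260.000 ms.

260 ms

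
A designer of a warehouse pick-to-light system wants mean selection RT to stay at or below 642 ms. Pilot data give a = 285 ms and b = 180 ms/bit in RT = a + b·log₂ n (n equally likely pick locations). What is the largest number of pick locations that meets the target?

180·log₂ n ≤ 642 − 285 = 357, giving log₂ n ≤ 1.9833 and n ≤ 3.954. The largest whole number is 3.

3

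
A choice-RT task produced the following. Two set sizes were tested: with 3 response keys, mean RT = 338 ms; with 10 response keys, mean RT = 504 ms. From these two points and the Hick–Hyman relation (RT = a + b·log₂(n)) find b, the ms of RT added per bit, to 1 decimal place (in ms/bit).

Slope: b = (504 − 338) / (log₂ 10 − log₂ 3) = 166/1.7370 = 95.569 ms/bit.

95.6 ms/bit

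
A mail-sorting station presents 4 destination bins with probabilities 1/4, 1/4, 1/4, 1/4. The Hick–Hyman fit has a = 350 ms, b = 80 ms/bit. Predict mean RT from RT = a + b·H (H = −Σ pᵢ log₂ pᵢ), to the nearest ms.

H = −Σ pᵢ log₂ pᵢ = 0.25·2 + 0.25·2 + 0.25·2 + 0.25·2 = 2.000 bits.
RT = 350 + 80 × 2.000 = 510.00 ms.

510 ms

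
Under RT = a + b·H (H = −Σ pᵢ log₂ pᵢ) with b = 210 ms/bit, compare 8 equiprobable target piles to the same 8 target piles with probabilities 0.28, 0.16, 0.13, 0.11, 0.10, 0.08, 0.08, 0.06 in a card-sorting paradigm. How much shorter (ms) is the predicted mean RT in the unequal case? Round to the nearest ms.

The RT saving is b·ΔH. Equiprobable H₀ = log₂(8) = 3.0000 bits; with the given probabilities H = 2.8289 bits.
b·(H₀ − H) = 210 × (3.0000 − 2.8289) = 35.93 ms.

36 ms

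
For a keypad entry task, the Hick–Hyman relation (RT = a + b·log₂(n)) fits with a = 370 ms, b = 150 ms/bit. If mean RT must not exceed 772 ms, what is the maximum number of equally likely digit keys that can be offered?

Information budget: (772 − 370)/150 = 2.6800 bits, so n ≤ 2^2.6800 = 6.409 → at most 6.

6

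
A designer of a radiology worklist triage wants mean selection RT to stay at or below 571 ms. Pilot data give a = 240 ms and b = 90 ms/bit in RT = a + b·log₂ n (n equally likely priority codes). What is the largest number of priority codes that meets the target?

12

90·log₂ n ≤ 571 − 240 = 331, giving log₂ n ≤ 3.6778 and n ≤ 12.797. The largest whole number is 12.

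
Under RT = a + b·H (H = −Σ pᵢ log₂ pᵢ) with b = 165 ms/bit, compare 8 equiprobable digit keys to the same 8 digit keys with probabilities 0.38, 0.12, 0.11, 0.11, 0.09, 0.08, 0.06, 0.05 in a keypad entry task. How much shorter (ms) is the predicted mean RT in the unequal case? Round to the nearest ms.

56 ms

The RT saving is b·ΔH. Equiprobable H₀ = log₂(8) = 3.0000 bits; with the given probabilities H = 2.6619 bits.
b·(H₀ − H) = 165 × (3.0000 − 2.6619) = 55.79 ms.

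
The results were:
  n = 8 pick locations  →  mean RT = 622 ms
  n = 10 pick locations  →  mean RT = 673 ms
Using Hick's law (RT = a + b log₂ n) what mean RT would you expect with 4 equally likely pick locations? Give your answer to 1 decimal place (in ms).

With log₂ n on the abscissa the relation is linear; from the two conditions:
  b = (673 − 622) / (log₂ 10 − log₂ 8) = 51 / (3.3219 − 3) = 158.420 ms/bit
  a = 622 − 158.420 × 3 = 146.739 ms
Then RT(4) = 146.739 + 158.420 × log₂ 4 = 146.739 + 158.420 × 2 ≈ 463.580 ms.

463.6 ms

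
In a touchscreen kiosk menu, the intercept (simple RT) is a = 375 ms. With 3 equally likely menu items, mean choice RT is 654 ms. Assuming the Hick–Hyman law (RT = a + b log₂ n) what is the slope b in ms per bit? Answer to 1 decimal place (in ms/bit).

b = (654 − 375) / log₂(3) = 279 / 1.5850 = 176.029 ms/bit.

176.0 ms/bit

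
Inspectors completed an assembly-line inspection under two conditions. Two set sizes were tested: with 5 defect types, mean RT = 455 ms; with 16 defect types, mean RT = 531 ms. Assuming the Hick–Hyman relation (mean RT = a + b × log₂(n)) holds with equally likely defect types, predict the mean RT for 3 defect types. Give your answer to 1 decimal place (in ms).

421.6 ms

Fit slope and intercept:
  b = (531 − 455) / (log₂ 16 − log₂ 5) = 76 / (4 − 2.3219) = 45.290 ms/bit
  a = 455 − 45.290 × 2.3219 = 349.840 ms
Then RT(3) = 349.840 + 45.290 × log₂ 3 = 349.840 + 45.290 × 1.5850 ≈ 421.623 ms.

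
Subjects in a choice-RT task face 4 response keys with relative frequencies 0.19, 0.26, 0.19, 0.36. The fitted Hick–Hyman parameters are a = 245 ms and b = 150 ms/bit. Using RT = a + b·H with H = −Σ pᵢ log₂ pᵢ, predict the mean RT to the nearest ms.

H = 0.19·log₂(1/0.19) + 0.26·log₂(1/0.26) + 0.19·log₂(1/0.19) + 0.36·log₂(1/0.36) = 1.9464 bits.
RT = 245 + 150 × 1.9464 = 536.95 ms.

537 ms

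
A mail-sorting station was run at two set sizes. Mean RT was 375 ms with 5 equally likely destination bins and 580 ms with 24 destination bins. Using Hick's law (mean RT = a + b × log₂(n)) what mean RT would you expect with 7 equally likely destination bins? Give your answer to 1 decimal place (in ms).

Solve the two-equation system in a and b:
  b = (580 − 375) / (log₂ 24 − log₂ 5) = 205 / (4.5850 − 2.3219) = 90.586 ms/bit
  a = 375 − 90.586 × 2.3219 = 164.665 ms
Then RT(7) = 164.665 + 90.586 × log₂ 7 = 164.665 + 90.586 × 2.8074 ≈ 418.973 ms.

419.0 ms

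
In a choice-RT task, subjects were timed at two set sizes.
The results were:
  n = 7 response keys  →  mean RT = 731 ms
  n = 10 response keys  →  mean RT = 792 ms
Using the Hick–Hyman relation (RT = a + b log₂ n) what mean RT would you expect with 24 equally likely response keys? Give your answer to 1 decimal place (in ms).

Fit slope and intercept:
  b = (792 − 731) / (log₂ 10 − log₂ 7) = 61 / (3.3219 − 2.8074) = 118.545 ms/bit
  a = 731 − 118.545 × 2.8074 = 398.203 ms
Then RT(24) = 398.203 + 118.545 × log₂ 24 = 398.203 + 118.545 × 4.5850 ≈ 941.726 ms.

941.7 ms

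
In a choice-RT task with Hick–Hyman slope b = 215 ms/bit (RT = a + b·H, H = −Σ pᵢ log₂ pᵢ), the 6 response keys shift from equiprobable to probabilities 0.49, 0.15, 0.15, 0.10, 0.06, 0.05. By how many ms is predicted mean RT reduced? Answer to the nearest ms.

101 ms

Equiprobable entropy H₀ = log₂ 6 = 2.5850 bits.
Skewed entropy H = −Σ pᵢ log₂ pᵢ = 2.1172 bits.
ΔRT = b·(H₀ − H) = 215 × 0.4678 = 100.57 ms.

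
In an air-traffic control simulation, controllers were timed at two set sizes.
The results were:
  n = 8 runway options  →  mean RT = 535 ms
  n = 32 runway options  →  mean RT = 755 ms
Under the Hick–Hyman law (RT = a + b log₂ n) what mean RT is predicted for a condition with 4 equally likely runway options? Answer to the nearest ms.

425 ms

RT is linear in log₂ n, so two points fix the line:
  b = (755 − 535) / (log₂ 32 − log₂ 8) = 220 / (5 − 3) = 110 ms/bit
  a = 535 − 110 × 3 = 205 ms
Then RT(4) = 205 + 110 × log₂ 4 = 205 + 110 × 2 ≈ 425.000 ms.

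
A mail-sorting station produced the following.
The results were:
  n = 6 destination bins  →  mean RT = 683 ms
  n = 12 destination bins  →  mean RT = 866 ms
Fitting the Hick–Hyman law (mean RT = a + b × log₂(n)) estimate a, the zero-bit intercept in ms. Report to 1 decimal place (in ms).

210.0 ms

Slope: b = (866 − 683) / (log₂ 12 − log₂ 6) = 183/1.0000 = 183.000 ms/bit.
Intercept: a = 683 − 183.000·log₂(6) = 209.952 ms.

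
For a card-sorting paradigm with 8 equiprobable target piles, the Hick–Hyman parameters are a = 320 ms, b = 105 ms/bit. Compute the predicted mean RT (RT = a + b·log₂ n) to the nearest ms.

635 ms

log₂(8) = 3 bits, so RT = 320 + 105 × 3 ≈ 635.000 ms.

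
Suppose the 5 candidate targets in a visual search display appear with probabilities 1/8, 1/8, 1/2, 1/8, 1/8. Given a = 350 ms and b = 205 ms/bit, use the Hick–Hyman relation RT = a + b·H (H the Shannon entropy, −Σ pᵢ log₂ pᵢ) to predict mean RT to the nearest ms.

H = −Σ pᵢ log₂ pᵢ = 0.125·3 + 0.125·3 + 0.5·1 + 0.125·3 + 0.125·3 = 2.000 bits.
RT = 350 + 205 × 2.000 = 760.00 ms.

760 ms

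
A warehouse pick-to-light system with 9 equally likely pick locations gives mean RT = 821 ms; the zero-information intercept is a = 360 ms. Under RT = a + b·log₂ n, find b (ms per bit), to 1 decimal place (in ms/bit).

145.4 ms/bit

b = (821 − 360) / log₂(9) = 461 / 3.1699 = 145.429 ms/bit.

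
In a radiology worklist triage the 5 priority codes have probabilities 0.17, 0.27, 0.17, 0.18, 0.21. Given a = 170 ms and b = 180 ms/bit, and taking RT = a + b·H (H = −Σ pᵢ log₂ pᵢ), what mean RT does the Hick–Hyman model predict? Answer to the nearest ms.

H = 0.17·log₂(1/0.17) + 0.27·log₂(1/0.27) + 0.17·log₂(1/0.17) + 0.18·log₂(1/0.18) + 0.21·log₂(1/0.21) = 2.2973 bits.
RT = 170 + 180 × 2.2973 = 583.52 ms.

584 ms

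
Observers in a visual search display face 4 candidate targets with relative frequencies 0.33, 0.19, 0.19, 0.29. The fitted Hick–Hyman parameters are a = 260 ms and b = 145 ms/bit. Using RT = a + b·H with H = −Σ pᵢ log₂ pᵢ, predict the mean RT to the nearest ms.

544 ms

H = 0.33·log₂(1/0.33) + 0.19·log₂(1/0.19) + 0.19·log₂(1/0.19) + 0.29·log₂(1/0.29) = 1.9562 bits.
RT = 260 + 145 × 1.9562 = 543.65 ms.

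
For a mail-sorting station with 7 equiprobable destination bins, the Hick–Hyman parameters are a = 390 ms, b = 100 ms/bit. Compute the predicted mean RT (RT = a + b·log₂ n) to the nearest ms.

log₂(7) = 2.8074 bits, so RT = 390 + 100 × 2.8074 ≈ 670.735 ms.

671 ms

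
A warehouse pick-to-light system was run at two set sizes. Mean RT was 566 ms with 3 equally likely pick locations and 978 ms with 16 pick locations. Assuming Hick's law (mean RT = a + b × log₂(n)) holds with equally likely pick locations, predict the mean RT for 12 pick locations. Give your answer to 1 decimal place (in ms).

907.2 ms

With log₂ n on the abscissa the relation is linear; from the two conditions:
  b = (978 − 566) / (log₂ 16 − log₂ 3) = 412 / (4 − 1.5850) = 170.598 ms/bit
  a = 566 − 170.598 × 1.5850 = 295.609 ms
Then RT(12) = 295.609 + 170.598 × log₂ 12 = 295.609 + 170.598 × 3.5850 ≈ 907.196 ms.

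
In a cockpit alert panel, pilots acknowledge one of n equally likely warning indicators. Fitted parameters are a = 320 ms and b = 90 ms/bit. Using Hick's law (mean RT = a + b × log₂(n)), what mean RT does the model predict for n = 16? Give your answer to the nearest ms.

680 ms

log₂(16) = 4 bits, so RT = 320 + 90 × 4 ≈ 680.000 ms.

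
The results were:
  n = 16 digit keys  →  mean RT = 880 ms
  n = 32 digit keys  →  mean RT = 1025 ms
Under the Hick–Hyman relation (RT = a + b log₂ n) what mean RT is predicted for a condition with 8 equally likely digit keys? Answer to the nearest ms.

735 ms

Fit slope and intercept:
  b = (1025 − 880) / (log₂ 32 − log₂ 16) = 145 / (5 − 4) = 145 ms/bit
  a = 880 − 145 × 4 = 300 ms
Then RT(8) = 300 + 145 × log₂ 8 = 300 + 145 × 3 ≈ 735.000 ms.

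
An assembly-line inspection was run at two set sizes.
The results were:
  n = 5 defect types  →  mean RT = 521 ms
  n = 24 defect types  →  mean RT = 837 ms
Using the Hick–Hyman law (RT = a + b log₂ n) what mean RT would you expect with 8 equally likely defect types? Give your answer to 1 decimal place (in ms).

Solve the two-equation system in a and b:
  b = (837 − 521) / (log₂ 24 − log₂ 5) = 316 / (4.5850 − 2.3219) = 139.636 ms/bit
  a = 521 − 139.636 × 2.3219 = 196.776 ms
Then RT(8) = 196.776 + 139.636 × log₂ 8 = 196.776 + 139.636 × 3 ≈ 615.683 ms.

615.7 ms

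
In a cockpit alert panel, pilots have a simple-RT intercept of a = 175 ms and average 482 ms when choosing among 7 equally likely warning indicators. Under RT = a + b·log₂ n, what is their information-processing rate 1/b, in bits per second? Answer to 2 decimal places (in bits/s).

b = (482 − 175)/log₂ 7 = 307/2.8074 = 109.356 ms per bit = 0.10936 s/bit; the reciprocal is 9.144 bits/s.

9.14 bits/s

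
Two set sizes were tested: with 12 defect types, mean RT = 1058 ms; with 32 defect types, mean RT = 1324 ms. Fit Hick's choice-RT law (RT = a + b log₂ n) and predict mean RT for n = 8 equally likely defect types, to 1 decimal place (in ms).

948.0 ms

Fit slope and intercept:
  b = (1324 − 1058) / (log₂ 32 − log₂ 12) = 266 / (5 − 3.5850) = 187.981 ms/bit
  a = 1058 − 187.981 × 3.5850 = 384.096 ms
Then RT(8) = 384.096 + 187.981 × log₂ 8 = 384.096 + 187.981 × 3 ≈ 948.038 ms.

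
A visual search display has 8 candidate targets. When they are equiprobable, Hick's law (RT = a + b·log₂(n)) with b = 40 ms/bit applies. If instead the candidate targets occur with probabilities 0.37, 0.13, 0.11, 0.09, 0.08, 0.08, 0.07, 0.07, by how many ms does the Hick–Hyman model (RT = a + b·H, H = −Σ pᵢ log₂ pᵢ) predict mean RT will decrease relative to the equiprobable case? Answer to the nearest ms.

12 ms

The RT saving is b·ΔH. Equiprobable H₀ = log₂(8) = 3.0000 bits; with the given probabilities H = 2.6964 bits.
b·(H₀ − H) = 40 × (3.0000 − 2.6964) = 12.14 ms.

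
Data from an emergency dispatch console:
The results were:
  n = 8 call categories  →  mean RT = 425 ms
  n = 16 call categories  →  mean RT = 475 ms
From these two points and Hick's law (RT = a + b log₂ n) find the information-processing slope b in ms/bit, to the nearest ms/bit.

Slope: b = (475 − 425) / (log₂ 16 − log₂ 8) = 50/1.0000 = 50 ms/bit.

50 ms/bit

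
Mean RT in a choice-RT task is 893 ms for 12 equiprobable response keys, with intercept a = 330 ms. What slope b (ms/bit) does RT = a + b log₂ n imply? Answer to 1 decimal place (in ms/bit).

157.0 ms/bit

12 alternatives carry log₂ 12 = 3.5850 bits; the choice cost is 893 − 330 = 563 ms, so b = 563/3.5850 = 157.045 ms/bit.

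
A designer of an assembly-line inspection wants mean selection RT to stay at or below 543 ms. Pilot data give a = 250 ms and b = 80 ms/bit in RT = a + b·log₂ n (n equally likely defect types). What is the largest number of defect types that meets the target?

Set 250 + 80·log₂ n ≤ 543 → log₂ n ≤ (543 − 250)/80 = 3.6625.
So n ≤ 2^3.6625 = 12.663; the largest integer n is 12.

12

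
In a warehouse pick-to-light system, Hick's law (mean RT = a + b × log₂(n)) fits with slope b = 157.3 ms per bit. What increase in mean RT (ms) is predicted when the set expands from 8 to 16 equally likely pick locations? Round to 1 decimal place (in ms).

157.3 ms

Only the slope matters, since a is common to both: ΔRT = b·log₂(n₂/n₁).
log₂(16) − log₂(8) = log₂(16/8) = log₂(2) = 1.
ΔRT = 157.3 × 1.0000 = 157.300 ms.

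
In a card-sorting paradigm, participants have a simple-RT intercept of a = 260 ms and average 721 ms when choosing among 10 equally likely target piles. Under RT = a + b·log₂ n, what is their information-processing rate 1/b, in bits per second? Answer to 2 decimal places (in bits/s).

7.21 bits/s

Choice component = 721 − 260 = 461 ms over log₂(10) = 3.3219 bits.
b = 461 / 3.3219 = 138.775 ms/bit, so 1/b = 7.206 bits/s.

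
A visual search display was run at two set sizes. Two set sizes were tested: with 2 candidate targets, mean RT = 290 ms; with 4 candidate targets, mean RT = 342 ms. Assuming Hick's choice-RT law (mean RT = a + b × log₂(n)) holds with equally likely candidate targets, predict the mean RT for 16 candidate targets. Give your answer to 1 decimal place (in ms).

With log₂ n on the abscissa the relation is linear; from the two conditions:
  b = (342 − 290) / (log₂ 4 − log₂ 2) = 52 / (2 − 1) = 52.000 ms/bit
  a = 290 − 52.000 × 1 = 238.000 ms
Then RT(16) = 238.000 + 52.000 × log₂ 16 = 238.000 + 52.000 × 4 ≈ 446.000 ms.

446.0 ms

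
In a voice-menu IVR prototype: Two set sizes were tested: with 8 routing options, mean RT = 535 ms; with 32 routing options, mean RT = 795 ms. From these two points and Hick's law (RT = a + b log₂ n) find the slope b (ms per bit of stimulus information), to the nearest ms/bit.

Slope: b = (795 − 535) / (log₂ 32 − log₂ 8) = 260/2.0000 = 130 ms/bit.

130 ms/bit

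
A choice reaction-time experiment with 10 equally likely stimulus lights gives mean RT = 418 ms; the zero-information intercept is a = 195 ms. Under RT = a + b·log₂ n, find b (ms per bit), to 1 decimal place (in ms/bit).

10 alternatives carry log₂ 10 = 3.3219 bits; the choice cost is 418 − 195 = 223 ms, so b = 223/3.3219 = 67.130 ms/bit.

67.1 ms/bit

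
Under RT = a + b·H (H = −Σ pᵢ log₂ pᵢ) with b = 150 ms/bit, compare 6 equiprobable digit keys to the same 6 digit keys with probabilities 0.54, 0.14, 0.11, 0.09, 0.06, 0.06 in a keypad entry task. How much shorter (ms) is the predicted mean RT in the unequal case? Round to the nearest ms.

84 ms

The RT saving is b·ΔH. Equiprobable H₀ = log₂(6) = 2.5850 bits; with the given probabilities H = 2.0272 bits.
b·(H₀ − H) = 150 × (2.5850 − 2.0272) = 83.67 ms.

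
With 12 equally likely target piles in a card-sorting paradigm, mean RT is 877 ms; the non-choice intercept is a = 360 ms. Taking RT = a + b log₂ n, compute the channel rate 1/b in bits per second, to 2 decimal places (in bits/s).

6.93 bits/s

b = (877 − 360)/log₂ 12 = 517/3.5850 = 144.214 ms per bit = 0.14421 s/bit; the reciprocal is 6.934 bits/s.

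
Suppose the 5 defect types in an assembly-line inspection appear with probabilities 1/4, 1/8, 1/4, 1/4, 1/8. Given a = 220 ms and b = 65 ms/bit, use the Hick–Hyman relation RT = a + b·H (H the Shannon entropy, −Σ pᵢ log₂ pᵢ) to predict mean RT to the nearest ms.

Each term −pᵢ log₂ pᵢ: 0.25·2 + 0.125·3 + 0.25·2 + 0.25·2 + 0.125·3; summed, H = 2.250 bits.
Mean RT = a + bH = 220 + 65·2.250 = 366.25 ms.

366 ms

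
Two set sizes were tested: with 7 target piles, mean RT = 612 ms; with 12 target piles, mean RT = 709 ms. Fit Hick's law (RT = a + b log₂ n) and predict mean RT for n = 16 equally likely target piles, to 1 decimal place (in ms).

760.8 ms

Fit slope and intercept:
  b = (709 − 612) / (log₂ 12 − log₂ 7) = 97 / (3.5850 − 2.8074) = 124.742 ms/bit
  a = 612 − 124.742 × 2.8074 = 261.806 ms
Then RT(16) = 261.806 + 124.742 × log₂ 16 = 261.806 + 124.742 × 4 ≈ 760.772 ms.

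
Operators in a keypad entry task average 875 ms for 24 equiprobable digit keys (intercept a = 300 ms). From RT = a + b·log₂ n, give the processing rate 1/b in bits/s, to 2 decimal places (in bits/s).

7.97 bits/s

Choice component = 875 − 300 = 575 ms over log₂(24) = 4.5850 bits.
b = 575 / 4.5850 = 125.410 ms/bit, so 1/b = 7.974 bits/s.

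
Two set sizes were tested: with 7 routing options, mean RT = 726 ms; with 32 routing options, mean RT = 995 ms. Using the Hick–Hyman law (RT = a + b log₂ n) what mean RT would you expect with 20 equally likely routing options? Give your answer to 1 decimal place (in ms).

Solve the two-equation system in a and b:
  b = (995 − 726) / (log₂ 32 − log₂ 7) = 269 / (5 − 2.8074) = 122.683 ms/bit
  a = 726 − 122.683 × 2.8074 = 381.586 ms
Then RT(20) = 381.586 + 122.683 × log₂ 20 = 381.586 + 122.683 × 4.3219 ≈ 911.812 ms.

911.8 ms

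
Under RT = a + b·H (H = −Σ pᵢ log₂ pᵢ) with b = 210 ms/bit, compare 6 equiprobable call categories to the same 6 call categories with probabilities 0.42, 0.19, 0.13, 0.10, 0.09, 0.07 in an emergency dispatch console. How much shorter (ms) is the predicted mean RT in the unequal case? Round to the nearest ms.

65 ms

The RT saving is b·ΔH. Equiprobable H₀ = log₂(6) = 2.5850 bits; with the given probabilities H = 2.2769 bits.
b·(H₀ − H) = 210 × (2.5850 − 2.2769) = 64.69 ms.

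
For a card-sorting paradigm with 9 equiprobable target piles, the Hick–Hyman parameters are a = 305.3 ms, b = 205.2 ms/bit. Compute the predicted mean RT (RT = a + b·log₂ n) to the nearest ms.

956 ms

log₂(9) = 3.1699 bits, so RT = 305.3 + 205.2 × 3.1699 ≈ 955.769 ms.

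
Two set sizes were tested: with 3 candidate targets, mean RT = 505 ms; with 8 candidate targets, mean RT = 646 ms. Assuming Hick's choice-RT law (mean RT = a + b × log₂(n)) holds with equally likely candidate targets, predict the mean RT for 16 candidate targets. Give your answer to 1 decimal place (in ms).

745.6 ms

With log₂ n on the abscissa the relation is linear; from the two conditions:
  b = (646 − 505) / (log₂ 8 − log₂ 3) = 141 / (3 − 1.5850) = 99.644 ms/bit
  a = 505 − 99.644 × 1.5850 = 347.068 ms
Then RT(16) = 347.068 + 99.644 × log₂ 16 = 347.068 + 99.644 × 4 ≈ 745.644 ms.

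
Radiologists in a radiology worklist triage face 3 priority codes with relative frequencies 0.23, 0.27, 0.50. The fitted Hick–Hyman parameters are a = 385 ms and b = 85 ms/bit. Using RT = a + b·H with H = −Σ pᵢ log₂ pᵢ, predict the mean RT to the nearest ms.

512 ms

Entropy contributions −pᵢ log₂ pᵢ: 0.4877, 0.5100, 0.5000; sum H = 1.4977 bits.
RT = a + bH = 385 + 85·1.4977 = 512.30 ms.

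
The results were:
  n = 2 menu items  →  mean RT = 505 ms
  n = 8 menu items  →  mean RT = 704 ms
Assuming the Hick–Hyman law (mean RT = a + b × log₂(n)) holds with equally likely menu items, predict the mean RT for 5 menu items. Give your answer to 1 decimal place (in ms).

636.5 ms

RT is linear in log₂ n, so two points fix the line:
  b = (704 − 505) / (log₂ 8 − log₂ 2) = 199 / (3 − 1) = 99.500 ms/bit
  a = 505 − 99.500 × 1 = 405.500 ms
Then RT(5) = 405.500 + 99.500 × log₂ 5 = 405.500 + 99.500 × 2.3219 ≈ 636.532 ms.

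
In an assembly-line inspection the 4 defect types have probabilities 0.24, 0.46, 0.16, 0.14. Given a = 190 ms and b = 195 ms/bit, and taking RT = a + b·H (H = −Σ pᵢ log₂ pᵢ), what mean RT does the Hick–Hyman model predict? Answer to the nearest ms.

547 ms

Entropy contributions −pᵢ log₂ pᵢ: 0.4941, 0.5153, 0.4230, 0.3971; sum H = 1.8296 bits.
RT = a + bH = 190 + 195·1.8296 = 546.77 ms.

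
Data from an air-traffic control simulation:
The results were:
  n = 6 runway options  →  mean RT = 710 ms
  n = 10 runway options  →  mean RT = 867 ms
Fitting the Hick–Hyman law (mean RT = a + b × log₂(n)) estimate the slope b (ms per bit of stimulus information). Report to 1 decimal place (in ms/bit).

213.0 ms/bit

Slope: b = (867 − 710) / (log₂ 10 − log₂ 6) = 157/0.7370 = 213.036 ms/bit.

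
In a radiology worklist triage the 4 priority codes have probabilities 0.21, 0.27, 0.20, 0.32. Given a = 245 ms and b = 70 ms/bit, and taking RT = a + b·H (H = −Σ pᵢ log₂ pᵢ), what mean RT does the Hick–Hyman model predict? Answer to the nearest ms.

Entropy contributions −pᵢ log₂ pᵢ: 0.4728, 0.5100, 0.4644, 0.5260; sum H = 1.9733 bits.
RT = a + bH = 245 + 70·1.9733 = 383.13 ms.

383 ms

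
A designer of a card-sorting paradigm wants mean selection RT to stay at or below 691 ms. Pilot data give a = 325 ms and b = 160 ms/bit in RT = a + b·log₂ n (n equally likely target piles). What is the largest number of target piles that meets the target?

4

Set 325 + 160·log₂ n ≤ 691 → log₂ n ≤ (691 − 325)/160 = 2.2875.
So n ≤ 2^2.2875 = 4.882; the largest integer n is 4.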